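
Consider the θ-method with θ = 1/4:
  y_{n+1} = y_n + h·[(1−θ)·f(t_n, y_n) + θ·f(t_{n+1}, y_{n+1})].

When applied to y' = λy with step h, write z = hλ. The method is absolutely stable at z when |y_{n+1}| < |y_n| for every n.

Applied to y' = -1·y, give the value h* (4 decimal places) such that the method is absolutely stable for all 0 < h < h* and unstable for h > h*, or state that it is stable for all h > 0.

(-4.0000,0); λ=-1 ⇒ h* = (4)/1 = 4.0000.

Test eqn y'=λy, z=hλ:
  y_{n+1} = y_n + z·[3/4·y_n + 1/4·y_{n+1}] ⇒ (1 − 1/4z)y_{n+1} = (1 + 3/4z)y_n
  Hence R(z) = (1 + 3/4z)/(1 − 1/4z).

Find x<0 with |R(x)|<1.
x=-0.68: |R|=0.4188
R=−1: 1+3/4x = −1+1/4x ⇒ -1/2x=2 ⇒ x=2/(-1/2)=-4.0000
Confirm numerically:
  x=-3.553: |R|=0.88164 <1
  x=-3.550: |R|=0.88079 <1
  x=-3.420: |R|=0.84367 <1
  x=-4.515: |R|=1.12096 >1
  x=-4.242: |R|=1.05872 >1
So |R|<1 on (-4.0000, 0).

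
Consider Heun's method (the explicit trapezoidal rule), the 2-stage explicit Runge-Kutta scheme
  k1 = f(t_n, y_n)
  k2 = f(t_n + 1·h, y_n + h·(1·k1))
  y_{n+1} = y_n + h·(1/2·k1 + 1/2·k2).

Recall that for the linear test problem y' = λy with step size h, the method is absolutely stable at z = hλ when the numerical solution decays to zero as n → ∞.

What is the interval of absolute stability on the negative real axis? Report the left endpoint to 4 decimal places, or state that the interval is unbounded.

z∈(-2.0000,0).

On y'=λy, z=hλ:
  order 2, 2-stage ⇒ R(z)=1+z+z^2/2
  (e.g. R(-1.03)=0.50045, |R|=0.50045)

Need |R(x)|<1, x<0.
x=-1.03: |R|=0.5005
|R(-2.01)|=1.0100 |R(-1.03)|=0.5005 |R(-0.67)|=0.5544
Bisect:
  x_lo=-2.5168 |R|=1.6503  x_hi=-0.0691 |R|=0.9332
  mid=-1.29296 |R|=0.54291 →hi
  mid=-1.90487 |R|=0.90940 →hi
  mid=-2.21083 |R|=1.23305 →lo
  mid=-2.05785 |R|=1.05952 →lo
  mid=-1.98136 |R|=0.98154 →hi
  mid=-2.01961 |R|=1.01980 →lo
  mid=-2.00048 |R|=1.00048 →lo
  mid=-1.99092 |R|=0.99096 →hi
  mid=-1.99570 |R|=0.99571 →hi
  mid=-1.99809 |R|=0.99810 →hi
  ...
  [-2.00004,-1.99989] ⇒ x*=-2.0000
Interval (-2.0000, 0).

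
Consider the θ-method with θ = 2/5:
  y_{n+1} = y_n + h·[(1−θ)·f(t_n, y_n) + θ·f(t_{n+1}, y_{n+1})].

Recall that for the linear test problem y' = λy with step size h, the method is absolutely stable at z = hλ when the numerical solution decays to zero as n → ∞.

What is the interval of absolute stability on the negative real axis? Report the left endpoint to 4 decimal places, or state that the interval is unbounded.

Set f=λy, z=hλ:
  y_{n+1} = y_n + z·[3/5·y_n + 2/5·y_{n+1}] ⇒ (1 − 2/5z)y_{n+1} = (1 + 3/5z)y_n
  so R(z) = (1 + 3/5z)/(1 − 2/5z).

Solve |R(x)|<1 on ℝ⁻.
x=-0.32: |R|=0.7163
R=−1: 1+3/5x = −1+2/5x ⇒ -1/5x=2 ⇒ x=2/(-1/5)=-10.0000
Confirm numerically:
  x=-8.180: |R|=0.91479 <1
  x=-6.466: |R|=0.80292 <1
  x=-6.148: |R|=0.77729 <1
  x=-5.095: |R|=0.67709 <1
  x=-10.569: |R|=1.02177 >1
  x=-10.421: |R|=1.01629 >1
  x=-10.405: |R|=1.01569 >1
Stable set (-10.0000, 0).

(-10.0000, 0).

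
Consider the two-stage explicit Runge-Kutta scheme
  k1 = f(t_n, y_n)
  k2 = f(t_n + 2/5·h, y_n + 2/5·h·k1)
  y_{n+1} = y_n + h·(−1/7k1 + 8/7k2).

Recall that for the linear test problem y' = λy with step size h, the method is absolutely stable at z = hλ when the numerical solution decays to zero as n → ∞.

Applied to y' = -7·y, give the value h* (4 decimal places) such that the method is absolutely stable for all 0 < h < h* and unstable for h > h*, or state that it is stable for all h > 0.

Set f=λy, z=hλ:
  k1=λy_n ⇒ h·k1=z·y_n;  k2=λ(1+2/5z)y_n ⇒ h·k2=z(1+2/5z)y_n
  y_{n+1}/y_n = 1 − 1/7z + 8/7z(1+2/5z) = 1 + z + 16/35z²
  ⇒ R(z) = 1 + z + 16/35z².

Solve |R(x)|<1 on ℝ⁻.
x=-0.35: |R|=0.7060
R=1: x+16/35x²=0 ⇒ x=−35/16=-2.1875; min R=1−1/(4·16/35)=0.4531>−1
Confirm numerically:
  x=-2.163: |R|=0.97577 <1
  x=-2.070: |R|=0.88881 <1
  x=-1.702: |R|=0.62225 <1
  x=-1.504: |R|=0.53006 <1
  x=-2.364: |R|=1.19074 >1
  x=-2.258: |R|=1.07277 >1
Stable set (-2.1875, 0).

(-2.1875,0); λ=-7 ⇒ h* = (35/16)/7 = 0.3125.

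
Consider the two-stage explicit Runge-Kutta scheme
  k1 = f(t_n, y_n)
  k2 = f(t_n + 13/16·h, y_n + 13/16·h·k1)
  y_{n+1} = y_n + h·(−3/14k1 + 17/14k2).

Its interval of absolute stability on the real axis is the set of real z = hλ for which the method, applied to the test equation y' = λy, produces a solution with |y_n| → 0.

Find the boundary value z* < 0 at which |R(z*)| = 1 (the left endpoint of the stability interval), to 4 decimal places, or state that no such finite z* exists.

z* = -1.0136.

Test eqn y'=λy, z=hλ:
  k1=λy_n ⇒ h·k1=z·y_n;  k2=λ(1+13/16z)y_n ⇒ h·k2=z(1+13/16z)y_n
  y_{n+1}/y_n = 1 − 3/14z + 17/14z(1+13/16z) = 1 + z + 221/224z²
  Hence R(z) = 1 + z + 221/224z².

Boundary: |R(x)|=1, x<0.
x=-0.5: |R|=0.7467
R=1: x+221/224x²=0 ⇒ x=−224/221=-1.0136; min R=1−1/(4·221/224)=0.7466>−1
Confirm numerically:
  x=-0.876: |R|=0.88110 <1
  x=-0.805: |R|=0.83435 <1
  x=-0.775: |R|=0.81758 <1
  x=-1.609: |R|=1.94521 >1
  x=-1.406: |R|=1.54436 >1
  x=-1.107: |R|=1.10204 >1
Stable set (-1.0136, 0).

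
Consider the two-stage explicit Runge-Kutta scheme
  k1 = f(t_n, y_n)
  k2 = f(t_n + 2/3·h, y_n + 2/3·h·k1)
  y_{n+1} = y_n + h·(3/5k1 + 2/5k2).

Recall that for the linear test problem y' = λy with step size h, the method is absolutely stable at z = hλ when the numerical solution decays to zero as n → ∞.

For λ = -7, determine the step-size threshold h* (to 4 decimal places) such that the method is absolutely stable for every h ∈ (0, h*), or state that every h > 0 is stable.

(-3.7500,0); λ=-7 ⇒ h* = (15/4)/7 = 0.5357.

With y'=λy (z=hλ):
  k1=λy_n ⇒ h·k1=z·y_n;  k2=λ(1+2/3z)y_n ⇒ h·k2=z(1+2/3z)y_n
  y_{n+1}/y_n = 1 + 3/5z + 2/5z(1+2/3z) = 1 + z + 4/15z²
  ⇒ R(z) = 1 + z + 4/15z².

Find x<0 with |R(x)|<1.
x=-0.67: |R|=0.4497
R=1: x+4/15x²=0 ⇒ x=−15/4=-3.7500; min R=1−1/(4·4/15)=0.0625>−1
Confirm numerically:
  x=-3.422: |R|=0.70069 <1
  x=-2.810: |R|=0.29563 <1
  x=-1.875: |R|=0.06250 <1
  x=-1.559: |R|=0.08913 <1
  x=-4.221: |R|=1.53016 >1
  x=-4.173: |R|=1.47071 >1
Interval (-3.7500, 0).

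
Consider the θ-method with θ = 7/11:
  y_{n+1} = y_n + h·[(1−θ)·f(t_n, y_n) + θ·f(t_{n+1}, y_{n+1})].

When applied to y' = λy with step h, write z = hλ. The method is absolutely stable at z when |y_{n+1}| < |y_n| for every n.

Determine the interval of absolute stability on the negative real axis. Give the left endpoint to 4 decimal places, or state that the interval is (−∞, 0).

interval (−∞, 0).

Test eqn y'=λy, z=hλ:
  y_{n+1} = y_n + z·[4/11·y_n + 7/11·y_{n+1}] ⇒ (1 − 7/11z)y_{n+1} = (1 + 4/11z)y_n
  R(z) = (1 + 4/11z)/(1 − 7/11z).

Solve |R(x)|<1 on ℝ⁻.
x=-0.92: |R|=0.4197
x=-2: |R|=0.1200
x=-10: |R|=0.3580
x=-100: |R|=0.5471
θ=7/11≥1/2 ⇒ |1+4/11x|<|1−7/11x| ∀x<0 ⇒ interval (−∞,0).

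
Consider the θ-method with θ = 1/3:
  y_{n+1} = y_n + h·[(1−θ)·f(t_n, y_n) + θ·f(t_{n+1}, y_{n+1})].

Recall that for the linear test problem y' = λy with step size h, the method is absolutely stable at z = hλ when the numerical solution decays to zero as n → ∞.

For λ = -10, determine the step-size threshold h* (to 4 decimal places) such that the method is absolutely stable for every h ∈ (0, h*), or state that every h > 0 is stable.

With y'=λy (z=hλ):
  y_{n+1} = y_n + z·[2/3·y_n + 1/3·y_{n+1}] ⇒ (1 − 1/3z)y_{n+1} = (1 + 2/3z)y_n
  ⇒ R(z) = (1 + 2/3z)/(1 − 1/3z).

Need |R(x)|<1, x<0.
x=-0.94: |R|=0.2843
R=−1: 1+2/3x = −1+1/3x ⇒ -1/3x=2 ⇒ x=2/(-1/3)=-6.0000
Confirm numerically:
  x=-5.002: |R|=0.87528 <1
  x=-4.450: |R|=0.79195 <1
  x=-3.125: |R|=0.53061 <1
  x=-2.990: |R|=0.49750 <1
  x=-6.510: |R|=1.05363 >1
  x=-6.450: |R|=1.04762 >1
So |R|<1 on (-6.0000, 0).

(-6.0000,0); λ=-10 ⇒ h* = (6)/10 = 0.6000.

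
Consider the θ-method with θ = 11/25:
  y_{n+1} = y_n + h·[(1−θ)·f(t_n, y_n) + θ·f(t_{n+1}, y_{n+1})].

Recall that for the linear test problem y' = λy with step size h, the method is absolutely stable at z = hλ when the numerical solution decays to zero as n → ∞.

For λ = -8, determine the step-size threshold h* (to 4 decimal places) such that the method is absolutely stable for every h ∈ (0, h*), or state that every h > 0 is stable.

Test eqn y'=λy, z=hλ:
  y_{n+1} = y_n + z·[14/25·y_n + 11/25·y_{n+1}] ⇒ (1 − 11/25z)y_{n+1} = (1 + 14/25z)y_n
  ⇒ R(z) = (1 + 14/25z)/(1 − 11/25z).

Solve |R(x)|<1 on ℝ⁻.
x=-1.64: |R|=0.0474
R=−1: 1+14/25x = −1+11/25x ⇒ -3/25x=2 ⇒ x=2/(-3/25)=-16.6667
Confirm numerically:
  x=-14.089: |R|=0.95703 <1
  x=-10.566: |R|=0.87041 <1
  x=-8.676: |R|=0.80096 <1
  x=-17.256: |R|=1.00823 >1
  x=-16.933: |R|=1.00378 >1
  x=-16.905: |R|=1.00339 >1
So |R|<1 on (-16.6667, 0).

(-16.6667,0); λ=-8 ⇒ h* = (50/3)/8 = 2.0833.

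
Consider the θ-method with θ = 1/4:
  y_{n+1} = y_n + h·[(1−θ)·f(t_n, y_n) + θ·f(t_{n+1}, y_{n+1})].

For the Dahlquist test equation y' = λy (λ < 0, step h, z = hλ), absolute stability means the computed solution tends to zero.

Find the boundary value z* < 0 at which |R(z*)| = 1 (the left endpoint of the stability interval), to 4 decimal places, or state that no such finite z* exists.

On y'=λy, z=hλ:
  y_{n+1} = y_n + z·[3/4·y_n + 1/4·y_{n+1}] ⇒ (1 − 1/4z)y_{n+1} = (1 + 3/4z)y_n
  ⇒ R(z) = (1 + 3/4z)/(1 − 1/4z).

Need |R(x)|<1, x<0.
x=-1.63: |R|=0.1581
R=−1: 1+3/4x = −1+1/4x ⇒ -1/2x=2 ⇒ x=2/(-1/2)=-4.0000
Confirm numerically:
  x=-3.298: |R|=0.80762 <1
  x=-3.132: |R|=0.75659 <1
  x=-2.165: |R|=0.40470 <1
  x=-2.028: |R|=0.34572 <1
  x=-4.514: |R|=1.12074 >1
  x=-4.433: |R|=1.10269 >1
  x=-4.415: |R|=1.09863 >1
Interval (-4.0000, 0).

z* = -4.0000.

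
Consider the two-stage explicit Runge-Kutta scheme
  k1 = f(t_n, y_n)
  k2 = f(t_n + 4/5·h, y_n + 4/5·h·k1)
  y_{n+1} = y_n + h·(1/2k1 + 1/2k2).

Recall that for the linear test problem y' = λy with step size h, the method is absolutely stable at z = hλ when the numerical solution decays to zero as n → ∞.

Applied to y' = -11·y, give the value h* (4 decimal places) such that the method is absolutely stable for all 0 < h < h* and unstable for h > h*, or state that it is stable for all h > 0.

(-2.5000,0); λ=-11 ⇒ h* = (5/2)/11 = 0.2273.

Test eqn y'=λy, z=hλ:
  k1=λy_n ⇒ h·k1=z·y_n;  k2=λ(1+4/5z)y_n ⇒ h·k2=z(1+4/5z)y_n
  y_{n+1}/y_n = 1 + 1/2z + 1/2z(1+4/5z) = 1 + z + 2/5z²
  so R(z) = 1 + z + 2/5z².

Find x<0 with |R(x)|<1.
x=-1.76: |R|=0.4790
R=1: x+2/5x²=0 ⇒ x=−5/2=-2.5000; min R=1−1/(4·2/5)=0.3750>−1
Confirm numerically:
  x=-2.445: |R|=0.94621 <1
  x=-1.873: |R|=0.53025 <1
  x=-1.361: |R|=0.37993 <1
  x=-1.090: |R|=0.38524 <1
  x=-2.943: |R|=1.52150 >1
  x=-2.788: |R|=1.32118 >1
So |R|<1 on (-2.5000, 0).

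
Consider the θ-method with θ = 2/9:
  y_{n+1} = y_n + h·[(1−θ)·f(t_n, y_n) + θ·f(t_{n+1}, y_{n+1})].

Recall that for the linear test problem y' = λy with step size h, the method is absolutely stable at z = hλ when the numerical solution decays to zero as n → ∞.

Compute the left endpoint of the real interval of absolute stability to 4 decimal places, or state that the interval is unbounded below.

z* = -3.6000.

With y'=λy (z=hλ):
  y_{n+1} = y_n + z·[7/9·y_n + 2/9·y_{n+1}] ⇒ (1 − 2/9z)y_{n+1} = (1 + 7/9z)y_n
  Hence R(z) = (1 + 7/9z)/(1 − 2/9z).

Boundary: |R(x)|=1, x<0.
x=-1.24: |R|=0.0279
R=−1: 1+7/9x = −1+2/9x ⇒ -5/9x=2 ⇒ x=2/(-5/9)=-3.6000
Confirm numerically:
  x=-2.915: |R|=0.76905 <1
  x=-2.291: |R|=0.51811 <1
  x=-2.135: |R|=0.44800 <1
  x=-1.912: |R|=0.34186 <1
  x=-4.098: |R|=1.14480 >1
  x=-3.636: |R|=1.01106 >1
Interval (-3.6000, 0).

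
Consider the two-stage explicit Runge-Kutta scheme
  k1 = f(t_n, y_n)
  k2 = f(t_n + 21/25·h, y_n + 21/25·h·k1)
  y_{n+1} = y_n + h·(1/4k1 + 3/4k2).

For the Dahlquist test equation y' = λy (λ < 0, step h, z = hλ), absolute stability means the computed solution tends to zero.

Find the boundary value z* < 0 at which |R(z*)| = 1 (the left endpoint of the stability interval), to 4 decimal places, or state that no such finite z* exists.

left endpoint -1.5873.

With y'=λy (z=hλ):
  k1=λy_n ⇒ h·k1=z·y_n;  k2=λ(1+21/25z)y_n ⇒ h·k2=z(1+21/25z)y_n
  y_{n+1}/y_n = 1 + 1/4z + 3/4z(1+21/25z) = 1 + z + 63/100z²
  Hence R(z) = 1 + z + 63/100z².

Solve |R(x)|<1 on ℝ⁻.
x=-0.87: |R|=0.6068
R=1: x+63/100x²=0 ⇒ x=−100/63=-1.5873; min R=1−1/(4·63/100)=0.6032>−1
Confirm numerically:
  x=-1.081: |R|=0.65519 <1
  x=-0.841: |R|=0.60459 <1
  x=-0.741: |R|=0.60492 <1
  x=-2.097: |R|=1.67337 >1
  x=-1.969: |R|=1.47349 >1
  x=-1.811: |R|=1.25522 >1
Stable set (-1.5873, 0).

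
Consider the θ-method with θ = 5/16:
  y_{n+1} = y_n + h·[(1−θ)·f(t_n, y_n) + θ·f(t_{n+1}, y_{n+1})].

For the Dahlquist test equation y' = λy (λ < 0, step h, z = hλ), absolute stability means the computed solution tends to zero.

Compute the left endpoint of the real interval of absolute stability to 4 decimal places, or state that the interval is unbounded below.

Set f=λy, z=hλ:
  y_{n+1} = y_n + z·[11/16·y_n + 5/16·y_{n+1}] ⇒ (1 − 5/16z)y_{n+1} = (1 + 11/16z)y_n
  Hence R(z) = (1 + 11/16z)/(1 − 5/16z).

Need |R(x)|<1, x<0.
x=-0.76: |R|=0.3859
R=−1: 1+11/16x = −1+5/16x ⇒ -3/8x=2 ⇒ x=2/(-3/8)=-5.3333
Confirm numerically:
  x=-5.241: |R|=0.98687 <1
  x=-4.563: |R|=0.88092 <1
  x=-4.310: |R|=0.83648 <1
  x=-4.129: |R|=0.80281 <1
  x=-5.734: |R|=1.05382 >1
  x=-5.699: |R|=1.04931 >1
  x=-5.655: |R|=1.04359 >1
Interval (-5.3333, 0).

left endpoint -5.3333.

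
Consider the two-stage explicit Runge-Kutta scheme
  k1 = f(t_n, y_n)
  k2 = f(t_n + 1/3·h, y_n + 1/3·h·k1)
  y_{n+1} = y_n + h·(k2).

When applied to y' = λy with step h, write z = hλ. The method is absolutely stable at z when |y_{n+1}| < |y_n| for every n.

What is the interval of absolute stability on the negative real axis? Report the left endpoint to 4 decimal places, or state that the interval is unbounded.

Test eqn y'=λy, z=hλ:
  k1=λy_n ⇒ h·k1=z·y_n;  k2=λ(1+1/3z)y_n ⇒ h·k2=z(1+1/3z)y_n
  y_{n+1}/y_n = 1 + z(1+1/3z) = 1 + z + 1/3z²
  so R(z) = 1 + z + 1/3z².

Need |R(x)|<1, x<0.
x=-0.59: |R|=0.5260
R=1: x+1/3x²=0 ⇒ x=−3=-3.0000; min R=1−1/(4·1/3)=0.2500>−1
Confirm numerically:
  x=-2.821: |R|=0.83168 <1
  x=-2.219: |R|=0.42232 <1
  x=-1.755: |R|=0.27167 <1
  x=-1.724: |R|=0.26673 <1
  x=-3.443: |R|=1.50842 >1
  x=-3.325: |R|=1.36021 >1
Interval (-3.0000, 0).

z∈(-3.0000,0).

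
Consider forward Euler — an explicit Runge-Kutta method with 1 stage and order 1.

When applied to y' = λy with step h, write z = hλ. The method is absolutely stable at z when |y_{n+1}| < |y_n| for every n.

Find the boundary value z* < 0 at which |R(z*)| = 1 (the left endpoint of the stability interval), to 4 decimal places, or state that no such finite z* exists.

z* = -2.0000.

With y'=λy (z=hλ):
  order 1, 1-stage ⇒ R(z)=1+z
  (e.g. R(-1.31)=-0.31000, |R|=0.31000)

Boundary: |R(x)|=1, x<0.
x=-1.31: |R|=0.3100
|R(-2.07)|=1.0700 |R(-1.24)|=0.2400 |R(-0.89)|=0.1100
Bisect:
  x_lo=-2.8435 |R|=1.8435  x_hi=-0.1225 |R|=0.8775
  mid=-1.48303 |R|=0.48303 →hi
  mid=-2.16329 |R|=1.16329 →lo
  mid=-1.82316 |R|=0.82316 →hi
  mid=-1.99323 |R|=0.99323 →hi
  mid=-2.07826 |R|=1.07826 →lo
  mid=-2.03574 |R|=1.03574 →lo
  mid=-2.01448 |R|=1.01448 →lo
  ...
  [-2.00003,-1.99987] ⇒ x*=-2.0000
Stable set (-2.0000, 0).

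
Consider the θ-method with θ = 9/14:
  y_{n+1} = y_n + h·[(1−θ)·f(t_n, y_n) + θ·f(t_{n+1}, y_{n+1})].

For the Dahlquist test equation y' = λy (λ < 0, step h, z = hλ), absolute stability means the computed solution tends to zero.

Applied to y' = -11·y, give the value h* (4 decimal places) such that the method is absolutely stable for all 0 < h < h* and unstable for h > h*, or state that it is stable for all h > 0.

(−∞, 0) — no finite endpoint. Any h>0 works for λ=-11.

On y'=λy, z=hλ:
  y_{n+1} = y_n + z·[5/14·y_n + 9/14·y_{n+1}] ⇒ (1 − 9/14z)y_{n+1} = (1 + 5/14z)y_n
  so R(z) = (1 + 5/14z)/(1 − 9/14z).

Solve |R(x)|<1 on ℝ⁻.
x=-0.44: |R|=0.6570
x=-2: |R|=0.1250
x=-10: |R|=0.3462
x=-100: |R|=0.5317
θ=9/14≥1/2 ⇒ |1+5/14x|<|1−9/14x| ∀x<0 ⇒ interval (−∞,0).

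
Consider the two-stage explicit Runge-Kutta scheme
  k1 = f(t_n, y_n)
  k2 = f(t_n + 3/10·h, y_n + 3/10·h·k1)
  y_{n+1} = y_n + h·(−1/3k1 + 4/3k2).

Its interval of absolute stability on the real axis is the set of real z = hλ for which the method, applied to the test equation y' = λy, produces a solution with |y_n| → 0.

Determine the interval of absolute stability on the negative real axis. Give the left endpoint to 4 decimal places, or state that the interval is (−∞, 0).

(-2.5000, 0).

With y'=λy (z=hλ):
  k1=λy_n ⇒ h·k1=z·y_n;  k2=λ(1+3/10z)y_n ⇒ h·k2=z(1+3/10z)y_n
  y_{n+1}/y_n = 1 − 1/3z + 4/3z(1+3/10z) = 1 + z + 2/5z²
  so R(z) = 1 + z + 2/5z².

Need |R(x)|<1, x<0.
x=-1.55: |R|=0.4110
R=1: x+2/5x²=0 ⇒ x=−5/2=-2.5000; min R=1−1/(4·2/5)=0.3750>−1
Confirm numerically:
  x=-1.678: |R|=0.44827 <1
  x=-1.561: |R|=0.41369 <1
  x=-1.476: |R|=0.39543 <1
  x=-2.717: |R|=1.23584 >1
  x=-2.714: |R|=1.23232 >1
  x=-2.666: |R|=1.17702 >1
Interval (-2.5000, 0).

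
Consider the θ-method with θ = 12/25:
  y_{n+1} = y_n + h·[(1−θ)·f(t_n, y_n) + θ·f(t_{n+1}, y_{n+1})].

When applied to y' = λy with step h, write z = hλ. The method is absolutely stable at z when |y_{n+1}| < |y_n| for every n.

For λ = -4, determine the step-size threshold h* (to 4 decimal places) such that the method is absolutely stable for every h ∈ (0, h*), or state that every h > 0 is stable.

Test eqn y'=λy, z=hλ:
  y_{n+1} = y_n + z·[13/25·y_n + 12/25·y_{n+1}] ⇒ (1 − 12/25z)y_{n+1} = (1 + 13/25z)y_n
  Hence R(z) = (1 + 13/25z)/(1 − 12/25z).

Find x<0 with |R(x)|<1.
x=-1.38: |R|=0.1699
R=−1: 1+13/25x = −1+12/25x ⇒ -1/25x=2 ⇒ x=2/(-1/25)=-50.0000
Confirm numerically:
  x=-34.152: |R|=0.96355 <1
  x=-30.339: |R|=0.94947 <1
  x=-30.288: |R|=0.94926 <1
  x=-20.444: |R|=0.89067 <1
  x=-50.477: |R|=1.00076 >1
  x=-50.384: |R|=1.00061 >1
Stable set (-50.0000, 0).

(-50.0000,0); λ=-4 ⇒ h* = (50)/4 = 12.5000.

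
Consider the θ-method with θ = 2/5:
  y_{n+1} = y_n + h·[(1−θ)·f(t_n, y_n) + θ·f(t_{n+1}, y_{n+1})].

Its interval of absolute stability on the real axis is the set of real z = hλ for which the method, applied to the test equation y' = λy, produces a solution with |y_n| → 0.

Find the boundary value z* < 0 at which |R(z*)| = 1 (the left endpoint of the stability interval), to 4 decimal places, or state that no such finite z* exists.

Set f=λy, z=hλ:
  y_{n+1} = y_n + z·[3/5·y_n + 2/5·y_{n+1}] ⇒ (1 − 2/5z)y_{n+1} = (1 + 3/5z)y_n
  so R(z) = (1 + 3/5z)/(1 − 2/5z).

Solve |R(x)|<1 on ℝ⁻.
x=-1.45: |R|=0.0823
R=−1: 1+3/5x = −1+2/5x ⇒ -1/5x=2 ⇒ x=2/(-1/5)=-10.0000
Confirm numerically:
  x=-8.330: |R|=0.92290 <1
  x=-7.537: |R|=0.87730 <1
  x=-7.300: |R|=0.86224 <1
  x=-6.412: |R|=0.79870 <1
  x=-10.562: |R|=1.02151 >1
  x=-10.222: |R|=1.00873 >1
So |R|<1 on (-10.0000, 0).

z* = -10.0000.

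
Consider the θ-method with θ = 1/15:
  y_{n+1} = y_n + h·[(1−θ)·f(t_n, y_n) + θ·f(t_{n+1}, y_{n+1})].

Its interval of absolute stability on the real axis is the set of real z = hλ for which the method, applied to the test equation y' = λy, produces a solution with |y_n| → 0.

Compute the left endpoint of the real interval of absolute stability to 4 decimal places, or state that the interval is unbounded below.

On y'=λy, z=hλ:
  y_{n+1} = y_n + z·[14/15·y_n + 1/15·y_{n+1}] ⇒ (1 − 1/15z)y_{n+1} = (1 + 14/15z)y_n
  Hence R(z) = (1 + 14/15z)/(1 − 1/15z).

Find x<0 with |R(x)|<1.
x=-0.33: |R|=0.6771
R=−1: 1+14/15x = −1+1/15x ⇒ -13/15x=2 ⇒ x=2/(-13/15)=-2.3077
Confirm numerically:
  x=-2.266: |R|=0.96861 <1
  x=-2.026: |R|=0.78492 <1
  x=-1.671: |R|=0.50351 <1
  x=-1.034: |R|=0.03268 <1
  x=-2.798: |R|=1.35813 >1
  x=-2.508: |R|=1.14873 >1
Stable set (-2.3077, 0).

left endpoint -2.3077.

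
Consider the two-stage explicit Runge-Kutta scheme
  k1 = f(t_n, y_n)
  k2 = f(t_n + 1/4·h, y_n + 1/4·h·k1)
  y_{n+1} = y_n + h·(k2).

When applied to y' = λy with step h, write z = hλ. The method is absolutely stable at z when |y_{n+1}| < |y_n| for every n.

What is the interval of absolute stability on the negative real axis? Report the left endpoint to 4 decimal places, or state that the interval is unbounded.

With y'=λy (z=hλ):
  k1=λy_n ⇒ h·k1=z·y_n;  k2=λ(1+1/4z)y_n ⇒ h·k2=z(1+1/4z)y_n
  y_{n+1}/y_n = 1 + z(1+1/4z) = 1 + z + 1/4z²
  ⇒ R(z) = 1 + z + 1/4z².

Solve |R(x)|<1 on ℝ⁻.
x=-0.98: |R|=0.2601
R=1: x+1/4x²=0 ⇒ x=−4=-4.0000; min R=1−1/(4·1/4)=0.0000>−1
Confirm numerically:
  x=-3.523: |R|=0.57988 <1
  x=-2.874: |R|=0.19097 <1
  x=-2.732: |R|=0.13396 <1
  x=-4.406: |R|=1.44721 >1
  x=-4.195: |R|=1.20451 >1
  x=-4.192: |R|=1.20122 >1
Stable set (-4.0000, 0).

z∈(-4.0000,0).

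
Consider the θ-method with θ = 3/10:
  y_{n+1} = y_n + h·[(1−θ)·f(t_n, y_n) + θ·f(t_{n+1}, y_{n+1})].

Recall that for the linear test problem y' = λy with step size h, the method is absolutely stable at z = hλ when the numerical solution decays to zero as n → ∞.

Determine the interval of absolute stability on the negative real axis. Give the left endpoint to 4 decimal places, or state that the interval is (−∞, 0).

With y'=λy (z=hλ):
  y_{n+1} = y_n + z·[7/10·y_n + 3/10·y_{n+1}] ⇒ (1 − 3/10z)y_{n+1} = (1 + 7/10z)y_n
  Hence R(z) = (1 + 7/10z)/(1 − 3/10z).

Find x<0 with |R(x)|<1.
x=-1.41: |R|=0.0091
R=−1: 1+7/10x = −1+3/10x ⇒ -2/5x=2 ⇒ x=2/(-2/5)=-5.0000
Confirm numerically:
  x=-4.431: |R|=0.90229 <1
  x=-3.329: |R|=0.66558 <1
  x=-3.148: |R|=0.61901 <1
  x=-5.501: |R|=1.07561 >1
  x=-5.461: |R|=1.06989 >1
Interval (-5.0000, 0).

(-5.0000, 0).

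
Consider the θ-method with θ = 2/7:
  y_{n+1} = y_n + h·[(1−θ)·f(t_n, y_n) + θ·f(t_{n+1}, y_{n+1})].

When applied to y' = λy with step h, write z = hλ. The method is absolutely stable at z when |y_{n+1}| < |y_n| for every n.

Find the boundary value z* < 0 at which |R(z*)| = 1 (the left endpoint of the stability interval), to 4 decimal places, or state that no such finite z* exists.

With y'=λy (z=hλ):
  y_{n+1} = y_n + z·[5/7·y_n + 2/7·y_{n+1}] ⇒ (1 − 2/7z)y_{n+1} = (1 + 5/7z)y_n
  Hence R(z) = (1 + 5/7z)/(1 − 2/7z).

Solve |R(x)|<1 on ℝ⁻.
x=-0.77: |R|=0.3689
R=−1: 1+5/7x = −1+2/7x ⇒ -3/7x=2 ⇒ x=2/(-3/7)=-4.6667
Confirm numerically:
  x=-4.051: |R|=0.87770 <1
  x=-3.566: |R|=0.76635 <1
  x=-1.936: |R|=0.24650 <1
  x=-5.157: |R|=1.08496 >1
  x=-5.074: |R|=1.07126 >1
  x=-4.876: |R|=1.03749 >1
So |R|<1 on (-4.6667, 0).

left endpoint -4.6667.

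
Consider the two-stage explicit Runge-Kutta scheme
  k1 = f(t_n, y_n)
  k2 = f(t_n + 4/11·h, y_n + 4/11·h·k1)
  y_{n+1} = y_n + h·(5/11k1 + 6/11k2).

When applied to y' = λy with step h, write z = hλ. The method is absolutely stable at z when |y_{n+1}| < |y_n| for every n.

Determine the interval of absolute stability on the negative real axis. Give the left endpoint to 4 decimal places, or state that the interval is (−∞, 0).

With y'=λy (z=hλ):
  k1=λy_n ⇒ h·k1=z·y_n;  k2=λ(1+4/11z)y_n ⇒ h·k2=z(1+4/11z)y_n
  y_{n+1}/y_n = 1 + 5/11z + 6/11z(1+4/11z) = 1 + z + 24/121z²
  ⇒ R(z) = 1 + z + 24/121z².

Need |R(x)|<1, x<0.
x=-0.89: |R|=0.2671
R=1: x+24/121x²=0 ⇒ x=−121/24=-5.0417; min R=1−1/(4·24/121)=-0.2604>−1
Confirm numerically:
  x=-3.368: |R|=0.11806 <1
  x=-3.001: |R|=0.21469 <1
  x=-2.236: |R|=0.24432 <1
  x=-5.567: |R|=1.58007 >1
  x=-5.403: |R|=1.38723 >1
  x=-5.213: |R|=1.17716 >1
So |R|<1 on (-5.0417, 0).

(-5.0417, 0).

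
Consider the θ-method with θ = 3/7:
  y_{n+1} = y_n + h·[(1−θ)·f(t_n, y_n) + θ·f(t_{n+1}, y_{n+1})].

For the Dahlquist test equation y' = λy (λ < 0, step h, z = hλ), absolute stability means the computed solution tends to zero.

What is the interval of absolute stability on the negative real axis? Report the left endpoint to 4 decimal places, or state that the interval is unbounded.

z∈(-14.0000,0).

Test eqn y'=λy, z=hλ:
  y_{n+1} = y_n + z·[4/7·y_n + 3/7·y_{n+1}] ⇒ (1 − 3/7z)y_{n+1} = (1 + 4/7z)y_n
  ⇒ R(z) = (1 + 4/7z)/(1 − 3/7z).

Find x<0 with |R(x)|<1.
x=-0.94: |R|=0.3299
R=−1: 1+4/7x = −1+3/7x ⇒ -1/7x=2 ⇒ x=2/(-1/7)=-14.0000
Confirm numerically:
  x=-13.424: |R|=0.98782 <1
  x=-12.199: |R|=0.95869 <1
  x=-9.626: |R|=0.87809 <1
  x=-6.721: |R|=0.73203 <1
  x=-14.302: |R|=1.00605 >1
  x=-14.131: |R|=1.00265 >1
Interval (-14.0000, 0).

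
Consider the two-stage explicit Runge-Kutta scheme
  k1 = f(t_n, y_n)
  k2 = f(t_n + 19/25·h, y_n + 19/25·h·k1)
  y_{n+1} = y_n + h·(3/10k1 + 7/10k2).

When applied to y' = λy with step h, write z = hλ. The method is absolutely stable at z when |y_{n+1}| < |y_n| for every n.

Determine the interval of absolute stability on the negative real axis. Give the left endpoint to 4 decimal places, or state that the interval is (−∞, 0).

With y'=λy (z=hλ):
  k1=λy_n ⇒ h·k1=z·y_n;  k2=λ(1+19/25z)y_n ⇒ h·k2=z(1+19/25z)y_n
  y_{n+1}/y_n = 1 + 3/10z + 7/10z(1+19/25z) = 1 + z + 133/250z²
  Hence R(z) = 1 + z + 133/250z².

Solve |R(x)|<1 on ℝ⁻.
x=-1.3: |R|=0.5991
R=1: x+133/250x²=0 ⇒ x=−250/133=-1.8797; min R=1−1/(4·133/250)=0.5301>−1
Confirm numerically:
  x=-1.235: |R|=0.57642 <1
  x=-1.036: |R|=0.53499 <1
  x=-0.796: |R|=0.54108 <1
  x=-2.258: |R|=1.45444 >1
  x=-2.252: |R|=1.44604 >1
  x=-1.945: |R|=1.06757 >1
Interval (-1.8797, 0).

(-1.8797, 0).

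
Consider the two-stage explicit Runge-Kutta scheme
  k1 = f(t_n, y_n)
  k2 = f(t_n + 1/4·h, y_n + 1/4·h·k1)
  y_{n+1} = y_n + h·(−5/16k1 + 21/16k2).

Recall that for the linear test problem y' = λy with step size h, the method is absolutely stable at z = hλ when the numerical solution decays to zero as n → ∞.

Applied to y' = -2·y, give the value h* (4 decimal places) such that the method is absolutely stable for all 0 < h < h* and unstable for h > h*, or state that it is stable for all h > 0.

(-3.0476,0); λ=-2 ⇒ h* = (64/21)/2 = 1.5238.

Test eqn y'=λy, z=hλ:
  k1=λy_n ⇒ h·k1=z·y_n;  k2=λ(1+1/4z)y_n ⇒ h·k2=z(1+1/4z)y_n
  y_{n+1}/y_n = 1 − 5/16z + 21/16z(1+1/4z) = 1 + z + 21/64z²
  Hence R(z) = 1 + z + 21/64z².

Need |R(x)|<1, x<0.
x=-1.45: |R|=0.2399
R=1: x+21/64x²=0 ⇒ x=−64/21=-3.0476; min R=1−1/(4·21/64)=0.2381>−1
Confirm numerically:
  x=-1.620: |R|=0.24113 <1
  x=-1.550: |R|=0.23832 <1
  x=-1.330: |R|=0.25042 <1
  x=-3.595: |R|=1.64570 >1
  x=-3.463: |R|=1.47200 >1
  x=-3.455: |R|=1.46184 >1
Interval (-3.0476, 0).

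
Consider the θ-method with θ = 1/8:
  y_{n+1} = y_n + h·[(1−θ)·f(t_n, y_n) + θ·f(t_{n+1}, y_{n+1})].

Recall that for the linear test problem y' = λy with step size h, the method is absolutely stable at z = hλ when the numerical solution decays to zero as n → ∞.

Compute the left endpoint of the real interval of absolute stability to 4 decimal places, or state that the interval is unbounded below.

z* = -2.6667.

Set f=λy, z=hλ:
  y_{n+1} = y_n + z·[7/8·y_n + 1/8·y_{n+1}] ⇒ (1 − 1/8z)y_{n+1} = (1 + 7/8z)y_n
  R(z) = (1 + 7/8z)/(1 − 1/8z).

Boundary: |R(x)|=1, x<0.
x=-0.95: |R|=0.1508
R=−1: 1+7/8x = −1+1/8x ⇒ -3/4x=2 ⇒ x=2/(-3/4)=-2.6667
Confirm numerically:
  x=-2.432: |R|=0.86503 <1
  x=-1.912: |R|=0.54318 <1
  x=-1.401: |R|=0.19221 <1
  x=-3.227: |R|=1.29946 >1
  x=-3.011: |R|=1.18763 >1
  x=-2.964: |R|=1.16271 >1
Interval (-2.6667, 0).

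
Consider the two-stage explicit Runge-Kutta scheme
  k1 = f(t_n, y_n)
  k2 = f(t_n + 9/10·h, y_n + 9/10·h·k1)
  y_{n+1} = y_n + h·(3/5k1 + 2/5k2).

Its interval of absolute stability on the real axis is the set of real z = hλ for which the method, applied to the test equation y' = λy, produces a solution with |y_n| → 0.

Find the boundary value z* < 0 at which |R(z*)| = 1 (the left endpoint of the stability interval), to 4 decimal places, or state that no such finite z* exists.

z* = -2.7778.

Set f=λy, z=hλ:
  k1=λy_n ⇒ h·k1=z·y_n;  k2=λ(1+9/10z)y_n ⇒ h·k2=z(1+9/10z)y_n
  y_{n+1}/y_n = 1 + 3/5z + 2/5z(1+9/10z) = 1 + z + 9/25z²
  ⇒ R(z) = 1 + z + 9/25z².

Need |R(x)|<1, x<0.
x=-0.57: |R|=0.5470
R=1: x+9/25x²=0 ⇒ x=−25/9=-2.7778; min R=1−1/(4·9/25)=0.3056>−1
Confirm numerically:
  x=-2.604: |R|=0.83709 <1
  x=-1.883: |R|=0.39345 <1
  x=-1.806: |R|=0.36819 <1
  x=-1.695: |R|=0.33929 <1
  x=-3.091: |R|=1.34854 >1
  x=-2.976: |R|=1.21237 >1
  x=-2.798: |R|=1.02037 >1
Stable set (-2.7778, 0).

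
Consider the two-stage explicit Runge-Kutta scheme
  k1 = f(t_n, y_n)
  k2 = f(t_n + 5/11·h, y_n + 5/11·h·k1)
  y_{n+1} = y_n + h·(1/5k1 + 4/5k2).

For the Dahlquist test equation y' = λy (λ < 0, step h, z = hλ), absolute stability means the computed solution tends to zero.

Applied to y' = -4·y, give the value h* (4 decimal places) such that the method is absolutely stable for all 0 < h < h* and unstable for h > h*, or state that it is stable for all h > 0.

(-2.7500,0); λ=-4 ⇒ h* = (11/4)/4 = 0.6875.

With y'=λy (z=hλ):
  k1=λy_n ⇒ h·k1=z·y_n;  k2=λ(1+5/11z)y_n ⇒ h·k2=z(1+5/11z)y_n
  y_{n+1}/y_n = 1 + 1/5z + 4/5z(1+5/11z) = 1 + z + 4/11z²
  R(z) = 1 + z + 4/11z².

Solve |R(x)|<1 on ℝ⁻.
x=-0.48: |R|=0.6038
R=1: x+4/11x²=0 ⇒ x=−11/4=-2.7500; min R=1−1/(4·4/11)=0.3125>−1
Confirm numerically:
  x=-2.065: |R|=0.48563 <1
  x=-1.474: |R|=0.31606 <1
  x=-1.447: |R|=0.31439 <1
  x=-1.280: |R|=0.31578 <1
  x=-3.227: |R|=1.55974 >1
  x=-3.007: |R|=1.28102 >1
  x=-2.869: |R|=1.12415 >1
Stable set (-2.7500, 0).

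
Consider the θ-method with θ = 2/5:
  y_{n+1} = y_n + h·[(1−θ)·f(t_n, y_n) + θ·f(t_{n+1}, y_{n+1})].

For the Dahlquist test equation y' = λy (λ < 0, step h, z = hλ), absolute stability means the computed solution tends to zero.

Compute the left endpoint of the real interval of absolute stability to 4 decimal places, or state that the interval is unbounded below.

left endpoint -10.0000.

With y'=λy (z=hλ):
  y_{n+1} = y_n + z·[3/5·y_n + 2/5·y_{n+1}] ⇒ (1 − 2/5z)y_{n+1} = (1 + 3/5z)y_n
  so R(z) = (1 + 3/5z)/(1 − 2/5z).

Solve |R(x)|<1 on ℝ⁻.
x=-0.69: |R|=0.4592
R=−1: 1+3/5x = −1+2/5x ⇒ -1/5x=2 ⇒ x=2/(-1/5)=-10.0000
Confirm numerically:
  x=-9.049: |R|=0.95883 <1
  x=-7.089: |R|=0.84821 <1
  x=-4.348: |R|=0.58732 <1
  x=-10.252: |R|=1.00988 >1
  x=-10.200: |R|=1.00787 >1
  x=-10.171: |R|=1.00675 >1
Interval (-10.0000, 0).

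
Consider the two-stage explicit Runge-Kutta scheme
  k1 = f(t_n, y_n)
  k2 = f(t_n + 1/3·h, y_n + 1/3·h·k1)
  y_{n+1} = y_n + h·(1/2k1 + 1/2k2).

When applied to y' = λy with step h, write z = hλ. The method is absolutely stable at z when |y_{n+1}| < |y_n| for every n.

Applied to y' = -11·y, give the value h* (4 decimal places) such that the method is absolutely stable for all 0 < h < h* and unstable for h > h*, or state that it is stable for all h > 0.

(-6.0000,0); λ=-11 ⇒ h* = (6)/11 = 0.5455.

Test eqn y'=λy, z=hλ:
  k1=λy_n ⇒ h·k1=z·y_n;  k2=λ(1+1/3z)y_n ⇒ h·k2=z(1+1/3z)y_n
  y_{n+1}/y_n = 1 + 1/2z + 1/2z(1+1/3z) = 1 + z + 1/6z²
  ⇒ R(z) = 1 + z + 1/6z².

Solve |R(x)|<1 on ℝ⁻.
x=-0.58: |R|=0.4761
R=1: x+1/6x²=0 ⇒ x=−6=-6.0000; min R=1−1/(4·1/6)=-0.5000>−1
Confirm numerically:
  x=-5.790: |R|=0.79735 <1
  x=-5.540: |R|=0.57527 <1
  x=-4.362: |R|=0.19083 <1
  x=-3.842: |R|=0.38184 <1
  x=-6.383: |R|=1.40745 >1
  x=-6.156: |R|=1.16006 >1
Stable set (-6.0000, 0).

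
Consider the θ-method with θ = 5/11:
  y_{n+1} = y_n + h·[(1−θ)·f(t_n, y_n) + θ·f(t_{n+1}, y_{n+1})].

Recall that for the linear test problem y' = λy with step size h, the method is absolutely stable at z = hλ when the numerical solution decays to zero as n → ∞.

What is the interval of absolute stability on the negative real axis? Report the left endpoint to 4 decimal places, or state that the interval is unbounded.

Set f=λy, z=hλ:
  y_{n+1} = y_n + z·[6/11·y_n + 5/11·y_{n+1}] ⇒ (1 − 5/11z)y_{n+1} = (1 + 6/11z)y_n
  so R(z) = (1 + 6/11z)/(1 − 5/11z).

Need |R(x)|<1, x<0.
x=-0.34: |R|=0.7055
R=−1: 1+6/11x = −1+5/11x ⇒ -1/11x=2 ⇒ x=2/(-1/11)=-22.0000
Confirm numerically:
  x=-14.734: |R|=0.91418 <1
  x=-14.418: |R|=0.90875 <1
  x=-12.391: |R|=0.86829 <1
  x=-11.476: |R|=0.84610 <1
  x=-22.209: |R|=1.00171 >1
  x=-22.129: |R|=1.00106 >1
Interval (-22.0000, 0).

z∈(-22.0000,0).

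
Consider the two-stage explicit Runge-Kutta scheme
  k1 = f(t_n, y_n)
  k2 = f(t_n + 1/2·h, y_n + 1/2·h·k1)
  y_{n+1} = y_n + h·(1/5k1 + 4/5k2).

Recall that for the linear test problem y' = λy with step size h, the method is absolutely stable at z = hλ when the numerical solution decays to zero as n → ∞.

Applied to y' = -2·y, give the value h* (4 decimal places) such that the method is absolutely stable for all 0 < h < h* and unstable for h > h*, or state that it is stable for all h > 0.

(-2.5000,0); λ=-2 ⇒ h* = (5/2)/2 = 1.2500.

With y'=λy (z=hλ):
  k1=λy_n ⇒ h·k1=z·y_n;  k2=λ(1+1/2z)y_n ⇒ h·k2=z(1+1/2z)y_n
  y_{n+1}/y_n = 1 + 1/5z + 4/5z(1+1/2z) = 1 + z + 2/5z²
  so R(z) = 1 + z + 2/5z².

Solve |R(x)|<1 on ℝ⁻.
x=-0.6: |R|=0.5440
R=1: x+2/5x²=0 ⇒ x=−5/2=-2.5000; min R=1−1/(4·2/5)=0.3750>−1
Confirm numerically:
  x=-2.156: |R|=0.70333 <1
  x=-1.622: |R|=0.43035 <1
  x=-1.411: |R|=0.38537 <1
  x=-3.009: |R|=1.61263 >1
  x=-2.887: |R|=1.44691 >1
  x=-2.626: |R|=1.13235 >1
Interval (-2.5000, 0).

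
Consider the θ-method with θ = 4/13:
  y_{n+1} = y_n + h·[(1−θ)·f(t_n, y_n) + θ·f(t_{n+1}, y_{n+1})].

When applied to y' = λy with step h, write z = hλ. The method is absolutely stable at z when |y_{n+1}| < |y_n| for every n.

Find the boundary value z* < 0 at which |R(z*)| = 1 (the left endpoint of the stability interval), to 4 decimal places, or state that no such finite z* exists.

On y'=λy, z=hλ:
  y_{n+1} = y_n + z·[9/13·y_n + 4/13·y_{n+1}] ⇒ (1 − 4/13z)y_{n+1} = (1 + 9/13z)y_n
  ⇒ R(z) = (1 + 9/13z)/(1 − 4/13z).

Boundary: |R(x)|=1, x<0.
x=-0.5: |R|=0.5667
R=−1: 1+9/13x = −1+4/13x ⇒ -5/13x=2 ⇒ x=2/(-5/13)=-5.2000
Confirm numerically:
  x=-3.300: |R|=0.63740 <1
  x=-3.052: |R|=0.57394 <1
  x=-2.829: |R|=0.51246 <1
  x=-5.777: |R|=1.07990 >1
  x=-5.746: |R|=1.07587 >1
  x=-5.252: |R|=1.00765 >1
Interval (-5.2000, 0).

z* = -5.2000.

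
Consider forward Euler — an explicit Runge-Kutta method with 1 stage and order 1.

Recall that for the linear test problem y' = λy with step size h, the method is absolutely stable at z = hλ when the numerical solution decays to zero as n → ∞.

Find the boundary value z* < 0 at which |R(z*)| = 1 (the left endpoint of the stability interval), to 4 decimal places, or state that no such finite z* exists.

Test eqn y'=λy, z=hλ:
  order 1, 1-stage ⇒ R(z)=1+z
  (e.g. R(-1.68)=-0.68000, |R|=0.68000)

Boundary: |R(x)|=1, x<0.
x=-1.68: |R|=0.6800
|R(-2.02)|=1.0200 |R(-1.41)|=0.4100 |R(-1.23)|=0.2300
Bisect:
  x_lo=-2.7352 |R|=1.7352  x_hi=-0.3742 |R|=0.6258
  mid=-1.55472 |R|=0.55472 →hi
  mid=-2.14498 |R|=1.14498 →lo
  mid=-1.84985 |R|=0.84985 →hi
  mid=-1.99741 |R|=0.99741 →hi
  mid=-2.07119 |R|=1.07119 →lo
  mid=-2.03430 |R|=1.03430 →lo
  mid=-2.01586 |R|=1.01586 →lo
  mid=-2.00664 |R|=1.00664 →lo
  mid=-2.00202 |R|=1.00202 →lo
  ...
  [-2.00001,-1.99986] ⇒ x*=-2.0000
So |R|<1 on (-2.0000, 0).

left endpoint -2.0000.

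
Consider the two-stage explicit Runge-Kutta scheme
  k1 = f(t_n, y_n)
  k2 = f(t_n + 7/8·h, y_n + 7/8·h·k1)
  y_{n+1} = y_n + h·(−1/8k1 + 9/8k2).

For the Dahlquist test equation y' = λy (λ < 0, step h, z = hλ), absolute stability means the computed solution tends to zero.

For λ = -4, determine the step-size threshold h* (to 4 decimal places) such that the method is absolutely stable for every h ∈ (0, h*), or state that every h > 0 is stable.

On y'=λy, z=hλ:
  k1=λy_n ⇒ h·k1=z·y_n;  k2=λ(1+7/8z)y_n ⇒ h·k2=z(1+7/8z)y_n
  y_{n+1}/y_n = 1 − 1/8z + 9/8z(1+7/8z) = 1 + z + 63/64z²
  Hence R(z) = 1 + z + 63/64z².

Solve |R(x)|<1 on ℝ⁻.
x=-0.75: |R|=0.8037
R=1: x+63/64x²=0 ⇒ x=−64/63=-1.0159; min R=1−1/(4·63/64)=0.7460>−1
Confirm numerically:
  x=-0.911: |R|=0.90595 <1
  x=-0.907: |R|=0.90280 <1
  x=-0.723: |R|=0.79156 <1
  x=-0.407: |R|=0.75606 <1
  x=-1.440: |R|=1.60120 >1
  x=-1.144: |R|=1.14429 >1
  x=-1.102: |R|=1.09343 >1
Interval (-1.0159, 0).

(-1.0159,0); λ=-4 ⇒ h* = (64/63)/4 = 0.2540.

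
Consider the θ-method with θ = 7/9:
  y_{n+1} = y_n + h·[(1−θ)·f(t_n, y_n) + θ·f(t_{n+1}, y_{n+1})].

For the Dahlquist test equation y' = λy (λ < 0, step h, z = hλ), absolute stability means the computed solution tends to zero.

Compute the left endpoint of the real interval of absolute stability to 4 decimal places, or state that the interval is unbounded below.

interval (−∞, 0).

Set f=λy, z=hλ:
  y_{n+1} = y_n + z·[2/9·y_n + 7/9·y_{n+1}] ⇒ (1 − 7/9z)y_{n+1} = (1 + 2/9z)y_n
  Hence R(z) = (1 + 2/9z)/(1 − 7/9z).

Need |R(x)|<1, x<0.
x=-0.75: |R|=0.5263
x=-2: |R|=0.2174
x=-10: |R|=0.1392
x=-100: |R|=0.2694
θ=7/9≥1/2 ⇒ |1+2/9x|<|1−7/9x| ∀x<0 ⇒ interval (−∞,0).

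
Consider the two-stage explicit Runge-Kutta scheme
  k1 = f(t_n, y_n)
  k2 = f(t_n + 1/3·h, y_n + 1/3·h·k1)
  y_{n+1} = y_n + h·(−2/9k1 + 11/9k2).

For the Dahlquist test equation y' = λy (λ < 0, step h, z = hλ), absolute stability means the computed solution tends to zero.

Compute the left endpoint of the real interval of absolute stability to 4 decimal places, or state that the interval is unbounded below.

z* = -2.4545.

Test eqn y'=λy, z=hλ:
  k1=λy_n ⇒ h·k1=z·y_n;  k2=λ(1+1/3z)y_n ⇒ h·k2=z(1+1/3z)y_n
  y_{n+1}/y_n = 1 − 2/9z + 11/9z(1+1/3z) = 1 + z + 11/27z²
  ⇒ R(z) = 1 + z + 11/27z².

Find x<0 with |R(x)|<1.
x=-1.76: |R|=0.5020
R=1: x+11/27x²=0 ⇒ x=−27/11=-2.4545; min R=1−1/(4·11/27)=0.3864>−1
Confirm numerically:
  x=-2.235: |R|=0.80009 <1
  x=-1.892: |R|=0.56638 <1
  x=-1.613: |R|=0.44698 <1
  x=-1.012: |R|=0.40524 <1
  x=-2.664: |R|=1.22733 >1
  x=-2.598: |R|=1.15184 >1
Interval (-2.4545, 0).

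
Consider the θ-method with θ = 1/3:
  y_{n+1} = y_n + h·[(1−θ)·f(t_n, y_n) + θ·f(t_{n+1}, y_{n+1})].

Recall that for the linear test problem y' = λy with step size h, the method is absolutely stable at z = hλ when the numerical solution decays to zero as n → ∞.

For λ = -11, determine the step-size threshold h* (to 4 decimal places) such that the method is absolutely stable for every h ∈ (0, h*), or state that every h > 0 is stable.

(-6.0000,0); λ=-11 ⇒ h* = (6)/11 = 0.5455.

Test eqn y'=λy, z=hλ:
  y_{n+1} = y_n + z·[2/3·y_n + 1/3·y_{n+1}] ⇒ (1 − 1/3z)y_{n+1} = (1 + 2/3z)y_n
  ⇒ R(z) = (1 + 2/3z)/(1 − 1/3z).

Need |R(x)|<1, x<0.
x=-0.39: |R|=0.6549
R=−1: 1+2/3x = −1+1/3x ⇒ -1/3x=2 ⇒ x=2/(-1/3)=-6.0000
Confirm numerically:
  x=-5.820: |R|=0.97959 <1
  x=-5.191: |R|=0.90123 <1
  x=-4.415: |R|=0.78624 <1
  x=-4.251: |R|=0.75879 <1
  x=-6.519: |R|=1.05452 >1
  x=-6.205: |R|=1.02227 >1
  x=-6.157: |R|=1.01715 >1
So |R|<1 on (-6.0000, 0).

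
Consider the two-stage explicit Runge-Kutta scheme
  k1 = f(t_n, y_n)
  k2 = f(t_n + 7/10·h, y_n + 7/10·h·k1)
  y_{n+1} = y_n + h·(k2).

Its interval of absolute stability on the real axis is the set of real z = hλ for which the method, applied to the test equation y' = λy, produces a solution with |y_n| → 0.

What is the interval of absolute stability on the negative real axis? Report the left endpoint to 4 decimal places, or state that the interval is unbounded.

(-1.4286, 0).

On y'=λy, z=hλ:
  k1=λy_n ⇒ h·k1=z·y_n;  k2=λ(1+7/10z)y_n ⇒ h·k2=z(1+7/10z)y_n
  y_{n+1}/y_n = 1 + z(1+7/10z) = 1 + z + 7/10z²
  Hence R(z) = 1 + z + 7/10z².

Find x<0 with |R(x)|<1.
x=-1.09: |R|=0.7417
R=1: x+7/10x²=0 ⇒ x=−10/7=-1.4286; min R=1−1/(4·7/10)=0.6429>−1
Confirm numerically:
  x=-1.383: |R|=0.95588 <1
  x=-1.145: |R|=0.77272 <1
  x=-0.826: |R|=0.65159 <1
  x=-0.695: |R|=0.64312 <1
  x=-1.708: |R|=1.33408 >1
  x=-1.686: |R|=1.30382 >1
  x=-1.559: |R|=1.14234 >1
Stable set (-1.4286, 0).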